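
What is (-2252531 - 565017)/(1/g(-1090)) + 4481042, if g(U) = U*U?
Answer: -3347524297758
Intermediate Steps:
g(U) = U²
(-2252531 - 565017)/(1/g(-1090)) + 4481042 = (-2252531 - 565017)/(1/((-1090)²)) + 4481042 = -2817548/(1/1188100) + 4481042 = -2817548/1/1188100 + 4481042 = -2817548*1188100 + 4481042 = -3347528778800 + 4481042 = -3347524297758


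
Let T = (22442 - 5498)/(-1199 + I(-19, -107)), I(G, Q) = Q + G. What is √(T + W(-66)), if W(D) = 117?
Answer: √7318293/265 ≈ 10.208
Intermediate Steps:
I(G, Q) = G + Q
T = -16944/1325 (T = (22442 - 5498)/(-1199 + (-19 - 107)) = 16944/(-1199 - 126) = 16944/(-1325) = 16944*(-1/1325) = -16944/1325 ≈ -12.788)
√(T + W(-66)) = √(-16944/1325 + 117) = √(138081/1325) = √7318293/265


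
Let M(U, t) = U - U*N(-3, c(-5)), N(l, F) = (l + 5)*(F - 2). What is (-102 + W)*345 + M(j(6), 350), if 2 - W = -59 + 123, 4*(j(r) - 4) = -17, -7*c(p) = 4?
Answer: -1584283/28 ≈ -56582.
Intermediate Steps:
c(p) = -4/7 (c(p) = -⅐*4 = -4/7)
j(r) = -¼ (j(r) = 4 + (¼)*(-17) = 4 - 17/4 = -¼)
W = -62 (W = 2 - (-59 + 123) = 2 - 1*64 = 2 - 64 = -62)
N(l, F) = (-2 + F)*(5 + l) (N(l, F) = (5 + l)*(-2 + F) = (-2 + F)*(5 + l))
M(U, t) = 43*U/7 (M(U, t) = U - U*(-10 - 2*(-3) + 5*(-4/7) - 4/7*(-3)) = U - U*(-10 + 6 - 20/7 + 12/7) = U - U*(-36)/7 = U - (-36)*U/7 = U + 36*U/7 = 43*U/7)
(-102 + W)*345 + M(j(6), 350) = (-102 - 62)*345 + (43/7)*(-¼) = -164*345 - 43/28 = -56580 - 43/28 = -1584283/28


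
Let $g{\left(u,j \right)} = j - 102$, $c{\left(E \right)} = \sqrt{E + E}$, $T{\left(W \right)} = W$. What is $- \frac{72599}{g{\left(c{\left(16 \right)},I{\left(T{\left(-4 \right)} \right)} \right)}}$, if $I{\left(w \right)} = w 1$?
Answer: $\frac{72599}{106} \approx 684.9$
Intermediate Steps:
$c{\left(E \right)} = \sqrt{2} \sqrt{E}$ ($c{\left(E \right)} = \sqrt{2 E} = \sqrt{2} \sqrt{E}$)
$I{\left(w \right)} = w$
$g{\left(u,j \right)} = -102 + j$ ($g{\left(u,j \right)} = j - 102 = -102 + j$)
$- \frac{72599}{g{\left(c{\left(16 \right)},I{\left(T{\left(-4 \right)} \right)} \right)}} = - \frac{72599}{-102 - 4} = - \frac{72599}{-106} = \left(-72599\right) \left(- \frac{1}{106}\right) = \frac{72599}{106}$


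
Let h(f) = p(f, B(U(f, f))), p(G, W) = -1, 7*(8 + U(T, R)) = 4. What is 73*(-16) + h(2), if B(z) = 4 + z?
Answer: -1169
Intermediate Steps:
U(T, R) = -52/7 (U(T, R) = -8 + (1/7)*4 = -8 + 4/7 = -52/7)
h(f) = -1
73*(-16) + h(2) = 73*(-16) - 1 = -1168 - 1 = -1169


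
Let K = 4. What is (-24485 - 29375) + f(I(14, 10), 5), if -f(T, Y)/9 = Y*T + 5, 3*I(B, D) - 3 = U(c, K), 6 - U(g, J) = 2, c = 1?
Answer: -54010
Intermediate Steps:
U(g, J) = 4 (U(g, J) = 6 - 1*2 = 6 - 2 = 4)
I(B, D) = 7/3 (I(B, D) = 1 + (1/3)*4 = 1 + 4/3 = 7/3)
f(T, Y) = -45 - 9*T*Y (f(T, Y) = -9*(Y*T + 5) = -9*(T*Y + 5) = -9*(5 + T*Y) = -45 - 9*T*Y)
(-24485 - 29375) + f(I(14, 10), 5) = (-24485 - 29375) + (-45 - 9*7/3*5) = -53860 + (-45 - 105) = -53860 - 150 = -54010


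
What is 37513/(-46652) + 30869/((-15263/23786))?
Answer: -34254805147087/712049476 ≈ -48107.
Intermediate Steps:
37513/(-46652) + 30869/((-15263/23786)) = 37513*(-1/46652) + 30869/((-15263*1/23786)) = -37513/46652 + 30869/(-15263/23786) = -37513/46652 + 30869*(-23786/15263) = -37513/46652 - 734250034/15263 = -34254805147087/712049476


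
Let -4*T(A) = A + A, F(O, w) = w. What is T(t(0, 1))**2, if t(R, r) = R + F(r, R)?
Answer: 0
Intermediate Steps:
t(R, r) = 2*R (t(R, r) = R + R = 2*R)
T(A) = -A/2 (T(A) = -(A + A)/4 = -A/2)
T(t(0, 1))**2 = (-0)**2 = (-1/2*0)**2 = 0**2 = 0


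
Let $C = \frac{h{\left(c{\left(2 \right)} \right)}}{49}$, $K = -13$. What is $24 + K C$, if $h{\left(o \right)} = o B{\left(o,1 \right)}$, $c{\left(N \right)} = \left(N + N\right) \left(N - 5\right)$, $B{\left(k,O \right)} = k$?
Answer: $- \frac{696}{49} \approx -14.204$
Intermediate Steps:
$c{\left(N \right)} = 2 N \left(-5 + N\right)$
$h{\left(o \right)} = o^{2}$ ($h{\left(o \right)} = o o = o^{2}$)
$C = \frac{144}{49}$ ($C = \frac{\left(2 \cdot 2 \left(-5 + 2\right)\right)^{2}}{49} = \left(2 \cdot 2 \left(-3\right)\right)^{2} \cdot \frac{1}{49} = \left(-12\right)^{2} \cdot \frac{1}{49} = 144 \cdot \frac{1}{49} = \frac{144}{49} \approx 2.9388$)
$24 + K C = 24 - \frac{1872}{49} = - \frac{696}{49}$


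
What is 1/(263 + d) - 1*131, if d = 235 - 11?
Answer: -63796/487 ≈ -131.00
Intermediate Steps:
d = 224
1/(263 + d) - 1*131 = 1/(263 + 224) - 1*131 = 1/487 - 131 = -63796/487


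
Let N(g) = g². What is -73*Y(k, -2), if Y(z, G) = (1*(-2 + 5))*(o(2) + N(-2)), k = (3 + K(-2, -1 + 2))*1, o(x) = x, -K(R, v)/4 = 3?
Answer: -1314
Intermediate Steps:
K(R, v) = -12 (K(R, v) = -4*3 = -12)
k = -9 (k = (3 - 12)*1 = -9*1 = -9)
Y(z, G) = 18 (Y(z, G) = (1*(-2 + 5))*(2 + (-2)²) = (1*3)*(2 + 4) = 3*6 = 18)
-73*Y(k, -2) = -73*18 = -1314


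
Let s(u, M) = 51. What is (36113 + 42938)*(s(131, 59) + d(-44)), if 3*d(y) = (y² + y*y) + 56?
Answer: 322607131/3 ≈ 1.0754e+8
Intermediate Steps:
d(y) = 56/3 + 2*y²/3 (d(y) = ((y² + y*y) + 56)/3 = ((y² + y²) + 56)/3 = (2*y² + 56)/3 = (56 + 2*y²)/3 = 56/3 + 2*y²/3)
(36113 + 42938)*(s(131, 59) + d(-44)) = (36113 + 42938)*(51 + (56/3 + (⅔)*(-44)²)) = 79051*(51 + (56/3 + (⅔)*1936)) = 79051*(51 + (56/3 + 3872/3)) = 79051*(51 + 3928/3) = 79051*(4081/3) = 322607131/3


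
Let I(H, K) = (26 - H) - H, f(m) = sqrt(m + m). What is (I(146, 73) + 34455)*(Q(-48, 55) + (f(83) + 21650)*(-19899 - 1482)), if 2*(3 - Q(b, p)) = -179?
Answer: -31652077564735/2 - 730995009*sqrt(166) ≈ -1.5835e+13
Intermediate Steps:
Q(b, p) = 185/2 (Q(b, p) = 3 - 1/2*(-179) = 3 + 179/2 = 185/2)
f(m) = sqrt(2)*sqrt(m) (f(m) = sqrt(2*m) = sqrt(2)*sqrt(m))
I(H, K) = 26 - 2*H
(I(146, 73) + 34455)*(Q(-48, 55) + (f(83) + 21650)*(-19899 - 1482)) = ((26 - 2*146) + 34455)*(185/2 + (sqrt(2)*sqrt(83) + 21650)*(-19899 - 1482)) = ((26 - 292) + 34455)*(185/2 + (sqrt(166) + 21650)*(-21381)) = (-266 + 34455)*(185/2 + (21650 + sqrt(166))*(-21381)) = 34189*(185/2 + (-462898650 - 21381*sqrt(166))) = 34189*(-925797115/2 - 21381*sqrt(166)) = -31652077564735/2 - 730995009*sqrt(166)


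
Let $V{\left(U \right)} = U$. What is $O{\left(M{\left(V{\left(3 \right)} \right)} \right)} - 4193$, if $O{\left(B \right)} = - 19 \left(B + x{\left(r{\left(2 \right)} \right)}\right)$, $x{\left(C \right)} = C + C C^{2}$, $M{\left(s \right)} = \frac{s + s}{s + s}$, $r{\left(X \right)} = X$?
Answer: $-4402$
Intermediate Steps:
$M{\left(s \right)} = 1$ ($M{\left(s \right)} = \frac{2 s}{2 s} = 2 s \frac{1}{2 s} = 1$)
$x{\left(C \right)} = C + C^{3}$
$O{\left(B \right)} = -190 - 19 B$ ($O{\left(B \right)} = - 19 \left(B + \left(2 + 2^{3}\right)\right) = - 19 \left(B + \left(2 + 8\right)\right) = - 19 \left(B + 10\right) = - 19 \left(10 + B\right) = -190 - 19 B$)
$O{\left(M{\left(V{\left(3 \right)} \right)} \right)} - 4193 = \left(-190 - 19\right) - 4193 = -209 - 4193 = -4402$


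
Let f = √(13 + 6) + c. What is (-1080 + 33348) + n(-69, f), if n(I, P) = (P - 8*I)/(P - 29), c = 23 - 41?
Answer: 70641803/2190 - 581*√19/2190 ≈ 32255.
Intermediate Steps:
c = -18
f = -18 + √19 (f = √(13 + 6) - 18 = √19 - 18 = -18 + √19 ≈ -13.641)
n(I, P) = (P - 8*I)/(-29 + P)
(-1080 + 33348) + n(-69, f) = (-1080 + 33348) + ((-18 + √19) - 8*(-69))/(-29 + (-18 + √19)) = 32268 + ((-18 + √19) + 552)/(-47 + √19) = 32268 + (534 + √19)/(-47 + √19)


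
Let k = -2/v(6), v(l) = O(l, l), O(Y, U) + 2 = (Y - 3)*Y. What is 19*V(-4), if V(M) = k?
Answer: -19/8 ≈ -2.3750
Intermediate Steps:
O(Y, U) = -2 + Y*(-3 + Y) (O(Y, U) = -2 + (Y - 3)*Y = -2 + (-3 + Y)*Y = -2 + Y*(-3 + Y))
v(l) = -2 + l**2 - 3*l
k = -1/8 (k = -2/(-2 + 6**2 - 3*6) = -2/(-2 + 36 - 18) = -2/16 = -2*1/16 = -1/8 ≈ -0.12500)
V(M) = -1/8
19*V(-4) = 19*(-1/8) = -19/8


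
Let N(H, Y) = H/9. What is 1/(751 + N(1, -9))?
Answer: 9/6760 ≈ 0.0013314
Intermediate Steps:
N(H, Y) = H/9 (N(H, Y) = H*(⅑) = H/9)
1/(751 + N(1, -9)) = 1/(751 + (⅑)*1) = 1/(751 + ⅑) = 1/(6760/9) = 9/6760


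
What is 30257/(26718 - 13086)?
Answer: 30257/13632 ≈ 2.2196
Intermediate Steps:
30257/(26718 - 13086) = 30257/13632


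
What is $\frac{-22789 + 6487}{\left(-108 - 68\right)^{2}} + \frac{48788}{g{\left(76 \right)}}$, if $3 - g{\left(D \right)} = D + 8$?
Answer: $- \frac{68753525}{114048} \approx -602.85$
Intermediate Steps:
$g{\left(D \right)} = -5 - D$ ($g{\left(D \right)} = 3 - \left(D + 8\right) = 3 - \left(8 + D\right) = -5 - D$)
$\frac{-22789 + 6487}{\left(-108 - 68\right)^{2}} + \frac{48788}{g{\left(76 \right)}} = \frac{-22789 + 6487}{\left(-108 - 68\right)^{2}} + \frac{48788}{-5 - 76} = - \frac{16302}{\left(-176\right)^{2}} + \frac{48788}{-5 - 76} = - \frac{16302}{30976} + \frac{48788}{-81} = \left(-16302\right) \frac{1}{30976} + 48788 \left(- \frac{1}{81}\right) = - \frac{741}{1408} - \frac{48788}{81} = - \frac{68753525}{114048}$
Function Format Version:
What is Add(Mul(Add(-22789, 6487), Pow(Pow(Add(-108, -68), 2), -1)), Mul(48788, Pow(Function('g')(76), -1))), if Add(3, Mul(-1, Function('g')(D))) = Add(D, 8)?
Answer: Rational(-68753525, 114048) ≈ -602.85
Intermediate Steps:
Function('g')(D) = Add(-5, Mul(-1, D)) (Function('g')(D) = Add(3, Mul(-1, Add(D, 8))) = Add(3, Mul(-1, Add(8, D))) = Add(3, Add(-8, Mul(-1, D))) = Add(-5, Mul(-1, D)))
Add(Mul(Add(-22789, 6487), Pow(Pow(Add(-108, -68), 2), -1)), Mul(48788, Pow(Function('g')(76), -1))) = Add(Mul(Add(-22789, 6487), Pow(Pow(Add(-108, -68), 2), -1)), Mul(48788, Pow(Add(-5, Mul(-1, 76)), -1))) = Add(Mul(-16302, Pow(Pow(-176, 2), -1)), Mul(48788, Pow(Add(-5, -76), -1))) = Add(Mul(-16302, Pow(30976, -1)), Mul(48788, Pow(-81, -1))) = Add(Mul(-16302, Rational(1, 30976)), Mul(48788, Rational(-1, 81))) = Add(Rational(-741, 1408), Rational(-48788, 81)) = Rational(-68753525, 114048)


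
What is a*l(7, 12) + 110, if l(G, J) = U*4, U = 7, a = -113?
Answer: -3054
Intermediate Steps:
l(G, J) = 28 (l(G, J) = 7*4 = 28)
a*l(7, 12) + 110 = -113*28 + 110 = -3164 + 110 = -3054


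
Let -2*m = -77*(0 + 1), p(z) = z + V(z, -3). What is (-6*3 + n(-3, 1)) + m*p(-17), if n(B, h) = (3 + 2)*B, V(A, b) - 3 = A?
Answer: -2453/2 ≈ -1226.5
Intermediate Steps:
V(A, b) = 3 + A
n(B, h) = 5*B
p(z) = 3 + 2*z (p(z) = z + (3 + z) = 3 + 2*z)
m = 77/2 (m = -(-77)*(0 + 1)/2 = -(-77)/2 = -½*(-77) = 77/2 ≈ 38.500)
(-6*3 + n(-3, 1)) + m*p(-17) = (-6*3 + 5*(-3)) + 77*(3 + 2*(-17))/2 = (-18 - 15) + 77*(3 - 34)/2 = -33 + (77/2)*(-31) = -33 - 2387/2 = -2453/2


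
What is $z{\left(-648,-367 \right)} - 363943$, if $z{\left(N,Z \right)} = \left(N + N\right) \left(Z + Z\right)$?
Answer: $587321$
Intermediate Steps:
$z{\left(N,Z \right)} = 4 N Z$ ($z{\left(N,Z \right)} = 2 N 2 Z = 4 N Z$)
$z{\left(-648,-367 \right)} - 363943 = 4 \left(-648\right) \left(-367\right) - 363943 = 951264 - 363943 = 587321$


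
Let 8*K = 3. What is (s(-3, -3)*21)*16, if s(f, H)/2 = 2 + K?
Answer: 1596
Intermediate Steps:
K = 3/8 (K = (⅛)*3 = 3/8 ≈ 0.37500)
s(f, H) = 19/4 (s(f, H) = 2*(2 + 3/8) = 2*(19/8) = 19/4)
(s(-3, -3)*21)*16 = ((19/4)*21)*16 = (399/4)*16 = 1596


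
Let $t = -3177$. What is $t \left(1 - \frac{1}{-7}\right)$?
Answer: $- \frac{25416}{7} \approx -3630.9$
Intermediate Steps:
$t \left(1 - \frac{1}{-7}\right) = - 3177 \left(1 - \frac{1}{-7}\right) = - 3177 \left(1 - - \frac{1}{7}\right) = - 3177 \left(1 + \frac{1}{7}\right) = \left(-3177\right) \frac{8}{7} = - \frac{25416}{7}$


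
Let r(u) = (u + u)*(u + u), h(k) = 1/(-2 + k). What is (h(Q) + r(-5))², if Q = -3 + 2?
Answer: 89401/9 ≈ 9933.4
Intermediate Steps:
Q = -1
r(u) = 4*u² (r(u) = (2*u)*(2*u) = 4*u²)
(h(Q) + r(-5))² = (1/(-2 - 1) + 4*(-5)²)² = (1/(-3) + 4*25)² = (-⅓ + 100)² = (299/3)² = 89401/9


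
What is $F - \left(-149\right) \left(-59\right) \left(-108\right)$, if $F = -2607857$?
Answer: $-1658429$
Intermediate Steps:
$F - \left(-149\right) \left(-59\right) \left(-108\right) = -2607857 - \left(-149\right) \left(-59\right) \left(-108\right) = -2607857 - 8791 \left(-108\right) = -2607857 - -949428 = -2607857 + 949428 = -1658429$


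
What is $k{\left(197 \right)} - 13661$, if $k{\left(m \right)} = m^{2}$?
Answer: $25148$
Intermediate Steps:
$k{\left(197 \right)} - 13661 = 197^{2} - 13661 = 38809 - 13661 = 25148$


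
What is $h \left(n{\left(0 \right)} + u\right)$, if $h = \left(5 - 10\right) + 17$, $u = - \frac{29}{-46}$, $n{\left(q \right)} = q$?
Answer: $\frac{174}{23} \approx 7.5652$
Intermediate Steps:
$u = \frac{29}{46}$ ($u = \left(-29\right) \left(- \frac{1}{46}\right) = \frac{29}{46} \approx 0.63043$)
$h = 12$ ($h = -5 + 17 = 12$)
$h \left(n{\left(0 \right)} + u\right) = 12 \left(0 + \frac{29}{46}\right) = 12 \cdot \frac{29}{46} = \frac{174}{23}$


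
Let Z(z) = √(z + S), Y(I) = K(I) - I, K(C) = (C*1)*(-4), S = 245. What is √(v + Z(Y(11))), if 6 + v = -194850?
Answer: √(-194856 + √190) ≈ 441.41*I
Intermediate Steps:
v = -194856 (v = -6 - 194850 = -194856)
K(C) = -4*C (K(C) = C*(-4) = -4*C)
Y(I) = -5*I (Y(I) = -4*I - I = -5*I)
Z(z) = √(245 + z) (Z(z) = √(z + 245) = √(245 + z))
√(v + Z(Y(11))) = √(-194856 + √(245 - 5*11)) = √(-194856 + √(245 - 55)) = √(-194856 + √190)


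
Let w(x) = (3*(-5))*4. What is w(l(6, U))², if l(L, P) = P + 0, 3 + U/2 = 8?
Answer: 3600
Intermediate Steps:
U = 10 (U = -6 + 2*8 = -6 + 16 = 10)
l(L, P) = P
w(x) = -60 (w(x) = -15*4 = -60)
w(l(6, U))² = (-60)² = 3600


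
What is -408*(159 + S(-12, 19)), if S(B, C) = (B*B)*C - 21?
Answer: -1172592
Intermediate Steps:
S(B, C) = -21 + C*B² (S(B, C) = B²*C - 21 = C*B² - 21 = -21 + C*B²)
-408*(159 + S(-12, 19)) = -408*(159 + (-21 + 19*(-12)²)) = -408*(159 + (-21 + 19*144)) = -408*(159 + (-21 + 2736)) = -408*(159 + 2715) = -408*2874 = -1172592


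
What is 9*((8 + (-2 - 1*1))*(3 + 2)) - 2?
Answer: 223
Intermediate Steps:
9*((8 + (-2 - 1*1))*(3 + 2)) - 2 = 9*((8 + (-2 - 1))*5) - 2 = 9*((8 - 3)*5) - 2 = 9*(5*5) - 2 = 9*25 - 2 = 225 - 2 = 223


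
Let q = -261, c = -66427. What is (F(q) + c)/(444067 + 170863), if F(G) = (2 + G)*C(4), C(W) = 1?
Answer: -33343/307465 ≈ -0.10844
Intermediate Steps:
F(G) = 2 + G (F(G) = (2 + G)*1 = 2 + G)
(F(q) + c)/(444067 + 170863) = ((2 - 261) - 66427)/(444067 + 170863) = (-259 - 66427)/614930 = -66686*1/614930 = -33343/307465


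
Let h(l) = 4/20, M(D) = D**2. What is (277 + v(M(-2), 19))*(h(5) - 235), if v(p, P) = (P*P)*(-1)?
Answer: 98616/5 ≈ 19723.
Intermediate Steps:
v(p, P) = -P**2 (v(p, P) = P**2*(-1) = -P**2)
h(l) = 1/5 (h(l) = 4*(1/20) = 1/5)
(277 + v(M(-2), 19))*(h(5) - 235) = (277 - 1*19**2)*(1/5 - 235) = (277 - 1*361)*(-1174/5) = (277 - 361)*(-1174/5) = -84*(-1174/5) = 98616/5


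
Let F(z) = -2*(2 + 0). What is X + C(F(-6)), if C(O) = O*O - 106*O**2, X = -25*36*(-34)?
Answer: 28920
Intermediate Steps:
F(z) = -4 (F(z) = -2*2 = -4)
X = 30600 (X = -900*(-34) = 30600)
C(O) = -105*O**2 (C(O) = O**2 - 106*O**2 = -105*O**2)
X + C(F(-6)) = 30600 - 105*(-4)**2 = 30600 - 105*16 = 30600 - 1680 = 28920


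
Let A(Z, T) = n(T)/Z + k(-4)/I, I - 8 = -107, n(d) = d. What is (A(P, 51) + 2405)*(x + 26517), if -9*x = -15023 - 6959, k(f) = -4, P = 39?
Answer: 807178775950/11583 ≈ 6.9687e+7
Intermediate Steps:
I = -99 (I = 8 - 107 = -99)
A(Z, T) = 4/99 + T/Z (A(Z, T) = T/Z - 4/(-99) = T/Z - 4*(-1/99) = T/Z + 4/99 = 4/99 + T/Z)
x = 21982/9 (x = -(-15023 - 6959)/9 = -1/9*(-21982) = 21982/9 ≈ 2442.4)
(A(P, 51) + 2405)*(x + 26517) = ((4/99 + 51/39) + 2405)*(21982/9 + 26517) = ((4/99 + 51*(1/39)) + 2405)*(260635/9) = ((4/99 + 17/13) + 2405)*(260635/9) = (1735/1287 + 2405)*(260635/9) = (3096970/1287)*(260635/9) = 807178775950/11583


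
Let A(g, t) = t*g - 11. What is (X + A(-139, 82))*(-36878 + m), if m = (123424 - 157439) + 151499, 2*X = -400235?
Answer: -17050305059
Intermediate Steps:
X = -400235/2 (X = (½)*(-400235) = -400235/2 ≈ -2.0012e+5)
m = 117484 (m = -34015 + 151499 = 117484)
A(g, t) = -11 + g*t (A(g, t) = g*t - 11 = -11 + g*t)
(X + A(-139, 82))*(-36878 + m) = (-400235/2 + (-11 - 139*82))*(-36878 + 117484) = (-400235/2 + (-11 - 11398))*80606 = (-400235/2 - 11409)*80606 = -423053/2*80606 = -17050305059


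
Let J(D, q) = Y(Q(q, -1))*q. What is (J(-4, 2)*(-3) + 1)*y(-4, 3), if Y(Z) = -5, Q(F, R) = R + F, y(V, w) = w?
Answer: 93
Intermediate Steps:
Q(F, R) = F + R
J(D, q) = -5*q
(J(-4, 2)*(-3) + 1)*y(-4, 3) = (-5*2*(-3) + 1)*3 = (-10*(-3) + 1)*3 = (30 + 1)*3 = 31*3 = 93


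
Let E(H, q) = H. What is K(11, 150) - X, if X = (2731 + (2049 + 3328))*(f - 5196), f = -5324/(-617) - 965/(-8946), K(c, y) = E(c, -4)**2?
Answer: 116074639355963/2759841 ≈ 4.2058e+7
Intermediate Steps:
K(c, y) = c**2
f = 48223909/5519682 (f = -5324*(-1/617) - 965*(-1/8946) = 5324/617 + 965/8946 = 48223909/5519682 ≈ 8.7367)
X = -116074305415202/2759841 (X = (2731 + (2049 + 3328))*(48223909/5519682 - 5196) = (2731 + 5377)*(-28632043763/5519682) = 8108*(-28632043763/5519682) = -116074305415202/2759841 ≈ -4.2058e+7)
K(11, 150) - X = 11**2 - 1*(-116074305415202/2759841) = 121 + 116074305415202/2759841 = 116074639355963/2759841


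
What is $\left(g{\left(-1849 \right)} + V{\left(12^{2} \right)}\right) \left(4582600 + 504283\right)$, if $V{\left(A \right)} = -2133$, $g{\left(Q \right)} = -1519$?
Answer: $-18577296716$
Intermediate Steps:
$\left(g{\left(-1849 \right)} + V{\left(12^{2} \right)}\right) \left(4582600 + 504283\right) = \left(-1519 - 2133\right) \left(4582600 + 504283\right) = \left(-3652\right) 5086883 = -18577296716$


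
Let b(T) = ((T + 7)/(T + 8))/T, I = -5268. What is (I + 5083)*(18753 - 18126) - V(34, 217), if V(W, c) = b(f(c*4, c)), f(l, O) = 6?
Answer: -9743593/84 ≈ -1.1600e+5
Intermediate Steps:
b(T) = (7 + T)/(T*(8 + T)) (b(T) = ((7 + T)/(8 + T))/T = (7 + T)/(T*(8 + T)))
V(W, c) = 13/84 (V(W, c) = (7 + 6)/(6*(8 + 6)) = (⅙)*13/14 = (⅙)*(1/14)*13 = 13/84)
(I + 5083)*(18753 - 18126) - V(34, 217) = (-5268 + 5083)*(18753 - 18126) - 1*13/84 = -185*627 - 13/84 = -115995 - 13/84 = -9743593/84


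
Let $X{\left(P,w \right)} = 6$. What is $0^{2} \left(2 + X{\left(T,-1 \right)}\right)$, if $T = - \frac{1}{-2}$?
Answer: $0$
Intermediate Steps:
$T = \frac{1}{2}$ ($T = \left(-1\right) \left(- \frac{1}{2}\right) = \frac{1}{2} \approx 0.5$)
$0^{2} \left(2 + X{\left(T,-1 \right)}\right) = 0^{2} \left(2 + 6\right) = 0 \cdot 8 = 0$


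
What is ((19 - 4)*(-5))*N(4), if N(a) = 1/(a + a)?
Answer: -75/8 ≈ -9.3750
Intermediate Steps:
N(a) = 1/(2*a)
((19 - 4)*(-5))*N(4) = ((19 - 4)*(-5))*((1/2)/4) = (15*(-5))*((1/2)*(1/4)) = -75*1/8 = -75/8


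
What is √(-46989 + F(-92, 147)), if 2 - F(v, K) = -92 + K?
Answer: I*√47042 ≈ 216.89*I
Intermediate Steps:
F(v, K) = 94 - K (F(v, K) = 2 - (-92 + K) = 2 + (92 - K) = 94 - K)
√(-46989 + F(-92, 147)) = √(-46989 + (94 - 1*147)) = √(-46989 + (94 - 147)) = √(-46989 - 53) = √(-47042) = I*√47042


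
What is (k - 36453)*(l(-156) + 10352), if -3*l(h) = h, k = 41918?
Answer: 56857860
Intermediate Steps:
l(h) = -h/3
(k - 36453)*(l(-156) + 10352) = (41918 - 36453)*(-1/3*(-156) + 10352) = 5465*(52 + 10352) = 5465*10404 = 56857860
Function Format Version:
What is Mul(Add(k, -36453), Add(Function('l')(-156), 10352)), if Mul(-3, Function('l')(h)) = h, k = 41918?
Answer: 56857860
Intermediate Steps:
Function('l')(h) = Mul(Rational(-1, 3), h)
Mul(Add(k, -36453), Add(Function('l')(-156), 10352)) = Mul(Add(41918, -36453), Add(Mul(Rational(-1, 3), -156), 10352)) = Mul(5465, Add(52, 10352)) = Mul(5465, 10404) = 56857860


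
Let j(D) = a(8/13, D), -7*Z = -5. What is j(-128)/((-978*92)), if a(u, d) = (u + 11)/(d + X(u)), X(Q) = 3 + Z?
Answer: 1057/1017628560 ≈ 1.0387e-6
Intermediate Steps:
Z = 5/7 (Z = -1/7*(-5) = 5/7 ≈ 0.71429)
X(Q) = 26/7 (X(Q) = 3 + 5/7 = 26/7)
a(u, d) = (11 + u)/(26/7 + d) (a(u, d) = (u + 11)/(d + 26/7) = (11 + u)/(26/7 + d))
j(D) = 1057/(13*(26 + 7*D)) (j(D) = 7*(11 + 8/13)/(26 + 7*D) = 7*(151/13)/(26 + 7*D) = 1057/(13*(26 + 7*D)))
j(-128)/((-978*92)) = (1057/(13*(26 + 7*(-128))))/((-978*92)) = (1057/(13*(26 - 896)))/(-89976) = ((1057/13)/(-870))*(-1/89976) = ((1057/13)*(-1/870))*(-1/89976) = -1057/11310*(-1/89976) = 1057/1017628560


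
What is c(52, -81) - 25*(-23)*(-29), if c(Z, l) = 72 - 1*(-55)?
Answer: -16548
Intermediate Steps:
c(Z, l) = 127 (c(Z, l) = 72 + 55 = 127)
c(52, -81) - 25*(-23)*(-29) = 127 - 25*(-23)*(-29) = 127 - (-575)*(-29) = 127 - 1*16675 = 127 - 16675 = -16548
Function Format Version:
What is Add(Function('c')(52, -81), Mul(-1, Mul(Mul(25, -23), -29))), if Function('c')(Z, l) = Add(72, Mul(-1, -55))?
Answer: -16548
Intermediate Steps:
Function('c')(Z, l) = 127 (Function('c')(Z, l) = Add(72, 55) = 127)
Add(Function('c')(52, -81), Mul(-1, Mul(Mul(25, -23), -29))) = Add(127, Mul(-1, Mul(Mul(25, -23), -29))) = Add(127, Mul(-1, Mul(-575, -29))) = Add(127, Mul(-1, 16675)) = Add(127, -16675) = -16548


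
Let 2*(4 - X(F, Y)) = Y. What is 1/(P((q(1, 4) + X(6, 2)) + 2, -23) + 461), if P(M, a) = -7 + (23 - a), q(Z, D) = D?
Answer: 1/500 ≈ 0.0020000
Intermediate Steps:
X(F, Y) = 4 - Y/2
P(M, a) = 16 - a
1/(P((q(1, 4) + X(6, 2)) + 2, -23) + 461) = 1/((16 - 1*(-23)) + 461) = 1/((16 + 23) + 461) = 1/(39 + 461) = 1/500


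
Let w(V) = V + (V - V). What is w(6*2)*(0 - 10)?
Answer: -120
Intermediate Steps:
w(V) = V (w(V) = V + 0 = V)
w(6*2)*(0 - 10) = (6*2)*(0 - 10) = 12*(-10) = -120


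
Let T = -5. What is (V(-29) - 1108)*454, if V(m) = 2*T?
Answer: -507572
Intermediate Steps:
V(m) = -10 (V(m) = 2*(-5) = -10)
(V(-29) - 1108)*454 = (-10 - 1108)*454 = -1118*454 = -507572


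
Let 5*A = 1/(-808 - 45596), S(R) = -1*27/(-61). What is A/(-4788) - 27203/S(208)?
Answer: -68275114409039/1110911760 ≈ -61459.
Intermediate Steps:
S(R) = 27/61 (S(R) = -27*(-1/61) = 27/61)
A = -1/232020 (A = 1/(5*(-808 - 45596)) = (⅕)/(-46404) = (⅕)*(-1/46404) = -1/232020 ≈ -4.3100e-6)
A/(-4788) - 27203/S(208) = -1/232020/(-4788) - 27203/27/61 = -1/232020*(-1/4788) - 27203*61/27 = 1/1110911760 - 1659383/27 = -68275114409039/1110911760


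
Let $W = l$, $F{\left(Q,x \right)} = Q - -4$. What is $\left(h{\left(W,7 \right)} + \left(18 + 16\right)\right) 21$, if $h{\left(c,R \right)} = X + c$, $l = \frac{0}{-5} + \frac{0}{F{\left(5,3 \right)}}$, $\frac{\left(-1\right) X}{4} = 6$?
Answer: $210$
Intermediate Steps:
$X = -24$ ($X = \left(-4\right) 6 = -24$)
$F{\left(Q,x \right)} = 4 + Q$ ($F{\left(Q,x \right)} = Q + 4 = 4 + Q$)
$l = 0$ ($l = \frac{0}{-5} + \frac{0}{4 + 5} = 0 \left(- \frac{1}{5}\right) + \frac{0}{9} = 0 + 0 \cdot \frac{1}{9} = 0 + 0 = 0$)
$W = 0$
$h{\left(c,R \right)} = -24 + c$
$\left(h{\left(W,7 \right)} + \left(18 + 16\right)\right) 21 = \left(\left(-24 + 0\right) + \left(18 + 16\right)\right) 21 = \left(-24 + 34\right) 21 = 10 \cdot 21 = 210$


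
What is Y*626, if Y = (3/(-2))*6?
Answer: -5634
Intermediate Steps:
Y = -9 (Y = (3*(-1/2))*6 = -3/2*6 = -9)
Y*626 = -9*626 = -5634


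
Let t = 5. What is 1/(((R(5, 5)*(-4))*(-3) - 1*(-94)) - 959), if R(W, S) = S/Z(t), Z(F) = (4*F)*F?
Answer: -5/4322 ≈ -0.0011569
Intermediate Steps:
Z(F) = 4*F**2
R(W, S) = S/100 (R(W, S) = S/((4*5**2)) = S/((4*25)) = S/100)
1/(((R(5, 5)*(-4))*(-3) - 1*(-94)) - 959) = 1/(((((1/100)*5)*(-4))*(-3) - 1*(-94)) - 959) = 1/((((1/20)*(-4))*(-3) + 94) - 959) = 1/((-1/5*(-3) + 94) - 959) = 1/((3/5 + 94) - 959) = 1/(473/5 - 959) = 1/(-4322/5) = -5/4322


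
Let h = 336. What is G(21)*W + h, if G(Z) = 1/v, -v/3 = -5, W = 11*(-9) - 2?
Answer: 4939/15 ≈ 329.27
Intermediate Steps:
W = -101 (W = -99 - 2 = -101)
v = 15 (v = -3*(-5) = 15)
G(Z) = 1/15
G(21)*W + h = (1/15)*(-101) + 336 = -101/15 + 336 = 4939/15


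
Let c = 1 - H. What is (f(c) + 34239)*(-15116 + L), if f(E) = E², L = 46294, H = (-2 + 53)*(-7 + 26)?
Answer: 30282037814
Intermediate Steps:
H = 969 (H = 51*19 = 969)
c = -968 (c = 1 - 1*969 = 1 - 969 = -968)
(f(c) + 34239)*(-15116 + L) = ((-968)² + 34239)*(-15116 + 46294) = (937024 + 34239)*31178 = 971263*31178 = 30282037814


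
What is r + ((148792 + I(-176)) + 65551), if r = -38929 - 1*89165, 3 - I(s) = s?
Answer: 86428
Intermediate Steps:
I(s) = 3 - s
r = -128094 (r = -38929 - 89165 = -128094)
r + ((148792 + I(-176)) + 65551) = -128094 + ((148792 + (3 - 1*(-176))) + 65551) = -128094 + ((148792 + (3 + 176)) + 65551) = -128094 + ((148792 + 179) + 65551) = -128094 + (148971 + 65551) = -128094 + 214522 = 86428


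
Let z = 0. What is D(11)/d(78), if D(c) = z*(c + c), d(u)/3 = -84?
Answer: 0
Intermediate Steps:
d(u) = -252 (d(u) = 3*(-84) = -252)
D(c) = 0 (D(c) = 0*(c + c) = 0*(2*c) = 0)
D(11)/d(78) = 0/(-252) = 0*(-1/252) = 0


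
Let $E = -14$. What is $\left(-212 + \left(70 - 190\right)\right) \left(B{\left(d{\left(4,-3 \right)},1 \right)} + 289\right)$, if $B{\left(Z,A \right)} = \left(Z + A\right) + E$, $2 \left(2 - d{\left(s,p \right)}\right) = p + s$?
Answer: $-92130$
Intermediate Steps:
$d{\left(s,p \right)} = 2 - \frac{p}{2} - \frac{s}{2}$ ($d{\left(s,p \right)} = 2 - \frac{p + s}{2} = 2 - \left(\frac{p}{2} + \frac{s}{2}\right) = 2 - \frac{p}{2} - \frac{s}{2}$)
$B{\left(Z,A \right)} = -14 + A + Z$ ($B{\left(Z,A \right)} = \left(Z + A\right) - 14 = \left(A + Z\right) - 14 = -14 + A + Z$)
$\left(-212 + \left(70 - 190\right)\right) \left(B{\left(d{\left(4,-3 \right)},1 \right)} + 289\right) = \left(-212 + \left(70 - 190\right)\right) \left(\left(-14 + 1 - - \frac{3}{2}\right) + 289\right) = \left(-212 + \left(70 - 190\right)\right) \left(\left(-14 + 1 + \left(2 + \frac{3}{2} - 2\right)\right) + 289\right) = \left(-212 - 120\right) \left(\left(-14 + 1 + \frac{3}{2}\right) + 289\right) = - 332 \left(- \frac{23}{2} + 289\right) = \left(-332\right) \frac{555}{2} = -92130$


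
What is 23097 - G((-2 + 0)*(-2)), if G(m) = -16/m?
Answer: 23101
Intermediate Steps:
23097 - G((-2 + 0)*(-2)) = 23097 - (-16)/((-2 + 0)*(-2)) = 23097 - (-16)/((-2*(-2))) = 23097 - (-16)/4 = 23097 - 1*(-4) = 23097 + 4 = 23101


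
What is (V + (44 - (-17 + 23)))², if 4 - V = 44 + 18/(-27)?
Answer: 16/9 ≈ 1.7778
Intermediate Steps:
V = -118/3 (V = 4 - (44 + 18/(-27)) = 4 - (44 + 18*(-1/27)) = 4 - (44 - ⅔) = 4 - 1*130/3 = 4 - 130/3 = -118/3 ≈ -39.333)
(V + (44 - (-17 + 23)))² = (-118/3 + (44 - (-17 + 23)))² = (-118/3 + (44 - 1*6))² = (-118/3 + (44 - 6))² = (-118/3 + 38)² = (-4/3)² = 16/9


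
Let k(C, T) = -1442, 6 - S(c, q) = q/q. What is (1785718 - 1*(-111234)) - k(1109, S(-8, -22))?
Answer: 1898394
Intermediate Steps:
S(c, q) = 5 (S(c, q) = 6 - q/q = 6 - 1*1 = 6 - 1 = 5)
(1785718 - 1*(-111234)) - k(1109, S(-8, -22)) = (1785718 - 1*(-111234)) - 1*(-1442) = (1785718 + 111234) + 1442 = 1896952 + 1442 = 1898394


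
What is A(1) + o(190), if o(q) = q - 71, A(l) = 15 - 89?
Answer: 45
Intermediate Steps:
A(l) = -74
o(q) = -71 + q
A(1) + o(190) = -74 + (-71 + 190) = -74 + 119 = 45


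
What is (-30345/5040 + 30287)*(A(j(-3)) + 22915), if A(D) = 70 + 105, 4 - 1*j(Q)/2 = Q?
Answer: 16780507415/24 ≈ 6.9919e+8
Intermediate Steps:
j(Q) = 8 - 2*Q
A(D) = 175
(-30345/5040 + 30287)*(A(j(-3)) + 22915) = (-30345/5040 + 30287)*(175 + 22915) = (-30345*1/5040 + 30287)*23090 = (-289/48 + 30287)*23090 = (1453487/48)*23090 = 16780507415/24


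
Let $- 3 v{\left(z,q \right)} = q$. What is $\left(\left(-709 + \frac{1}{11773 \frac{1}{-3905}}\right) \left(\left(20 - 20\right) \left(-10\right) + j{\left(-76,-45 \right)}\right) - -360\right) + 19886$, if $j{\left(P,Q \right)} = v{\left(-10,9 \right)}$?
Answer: $\frac{263409044}{11773} \approx 22374.0$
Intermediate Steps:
$v{\left(z,q \right)} = - \frac{q}{3}$
$j{\left(P,Q \right)} = -3$ ($j{\left(P,Q \right)} = \left(- \frac{1}{3}\right) 9 = -3$)
$\left(\left(-709 + \frac{1}{11773 \frac{1}{-3905}}\right) \left(\left(20 - 20\right) \left(-10\right) + j{\left(-76,-45 \right)}\right) - -360\right) + 19886 = \left(\left(-709 + \frac{1}{11773 \frac{1}{-3905}}\right) \left(\left(20 - 20\right) \left(-10\right) - 3\right) - -360\right) + 19886 = \left(\left(-709 + \frac{1}{11773 \left(- \frac{1}{3905}\right)}\right) \left(0 \left(-10\right) - 3\right) + 360\right) + 19886 = \left(\left(-709 + \frac{1}{- \frac{11773}{3905}}\right) \left(0 - 3\right) + 360\right) + 19886 = \left(\left(-709 - \frac{3905}{11773}\right) \left(-3\right) + 360\right) + 19886 = \left(\left(- \frac{8350962}{11773}\right) \left(-3\right) + 360\right) + 19886 = \left(\frac{25052886}{11773} + 360\right) + 19886 = \frac{29291166}{11773} + 19886 = \frac{263409044}{11773}$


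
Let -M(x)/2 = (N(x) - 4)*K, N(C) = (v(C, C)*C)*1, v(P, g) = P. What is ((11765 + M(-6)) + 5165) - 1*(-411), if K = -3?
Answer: 17533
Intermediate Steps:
N(C) = C² (N(C) = (C*C)*1 = C²*1 = C²)
M(x) = -24 + 6*x² (M(x) = -2*(x² - 4)*(-3) = -2*(-4 + x²)*(-3) = -2*(12 - 3*x²) = -24 + 6*x²)
((11765 + M(-6)) + 5165) - 1*(-411) = ((11765 + (-24 + 6*(-6)²)) + 5165) - 1*(-411) = ((11765 + (-24 + 6*36)) + 5165) + 411 = ((11765 + (-24 + 216)) + 5165) + 411 = ((11765 + 192) + 5165) + 411 = (11957 + 5165) + 411 = 17122 + 411 = 17533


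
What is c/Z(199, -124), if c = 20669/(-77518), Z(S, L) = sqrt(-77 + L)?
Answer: 20669*I*sqrt(201)/15581118 ≈ 0.018807*I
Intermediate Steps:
c = -20669/77518 (c = 20669*(-1/77518) = -20669/77518 ≈ -0.26663)
c/Z(199, -124) = -20669/(77518*sqrt(-77 - 124)) = -20669*(-I*sqrt(201)/201)/77518 = -(-20669)*I*sqrt(201)/15581118 = 20669*I*sqrt(201)/15581118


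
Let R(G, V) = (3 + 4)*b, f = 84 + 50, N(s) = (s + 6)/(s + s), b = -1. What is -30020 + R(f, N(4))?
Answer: -30027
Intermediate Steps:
N(s) = (6 + s)/(2*s) (N(s) = (6 + s)/((2*s)) = (6 + s)*(1/(2*s)) = (6 + s)/(2*s))
f = 134
R(G, V) = -7 (R(G, V) = (3 + 4)*(-1) = 7*(-1) = -7)
-30020 + R(f, N(4)) = -30020 - 7 = -30027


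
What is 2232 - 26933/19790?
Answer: 44144347/19790 ≈ 2230.6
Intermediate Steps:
2232 - 26933/19790 = 44144347/19790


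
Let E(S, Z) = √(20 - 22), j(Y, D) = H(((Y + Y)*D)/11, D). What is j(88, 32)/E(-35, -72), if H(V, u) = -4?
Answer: 2*I*√2 ≈ 2.8284*I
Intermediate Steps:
j(Y, D) = -4
E(S, Z) = I*√2 (E(S, Z) = √(-2) = I*√2)
j(88, 32)/E(-35, -72) = -4*(-I*√2/2) = -(-2)*I*√2 = 2*I*√2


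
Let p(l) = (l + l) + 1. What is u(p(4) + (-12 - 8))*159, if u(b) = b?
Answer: -1749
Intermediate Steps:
p(l) = 1 + 2*l (p(l) = 2*l + 1 = 1 + 2*l)
u(p(4) + (-12 - 8))*159 = ((1 + 2*4) + (-12 - 8))*159 = ((1 + 8) - 20)*159 = (9 - 20)*159 = -11*159 = -1749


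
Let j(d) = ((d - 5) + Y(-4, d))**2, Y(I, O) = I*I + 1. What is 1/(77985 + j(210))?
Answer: 1/127269 ≈ 7.8574e-6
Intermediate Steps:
Y(I, O) = 1 + I**2 (Y(I, O) = I**2 + 1 = 1 + I**2)
j(d) = (12 + d)**2 (j(d) = ((d - 5) + (1 + (-4)**2))**2 = ((-5 + d) + (1 + 16))**2 = ((-5 + d) + 17)**2 = (12 + d)**2)
1/(77985 + j(210)) = 1/(77985 + (12 + 210)**2) = 1/(77985 + 222**2) = 1/(77985 + 49284) = 1/127269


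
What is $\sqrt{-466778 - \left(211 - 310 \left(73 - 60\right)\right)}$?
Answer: $i \sqrt{462959} \approx 680.41 i$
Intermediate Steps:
$\sqrt{-466778 - \left(211 - 310 \left(73 - 60\right)\right)} = \sqrt{-466778 + \left(-211 + 310 \cdot 13\right)} = \sqrt{-466778 + \left(-211 + 4030\right)} = \sqrt{-466778 + 3819} = \sqrt{-462959} = i \sqrt{462959}$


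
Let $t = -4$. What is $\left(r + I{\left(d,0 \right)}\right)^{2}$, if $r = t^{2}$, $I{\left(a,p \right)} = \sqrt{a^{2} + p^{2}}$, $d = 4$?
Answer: $400$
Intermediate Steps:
$r = 16$ ($r = \left(-4\right)^{2} = 16$)
$\left(r + I{\left(d,0 \right)}\right)^{2} = \left(16 + \sqrt{4^{2} + 0^{2}}\right)^{2} = \left(16 + \sqrt{16 + 0}\right)^{2} = \left(16 + \sqrt{16}\right)^{2} = \left(16 + 4\right)^{2} = 20^{2} = 400$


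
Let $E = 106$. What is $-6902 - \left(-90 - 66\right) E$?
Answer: $9634$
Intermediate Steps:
$-6902 - \left(-90 - 66\right) E = -6902 - \left(-90 - 66\right) 106 = -6902 - \left(-156\right) 106 = -6902 - -16536 = -6902 + 16536 = 9634$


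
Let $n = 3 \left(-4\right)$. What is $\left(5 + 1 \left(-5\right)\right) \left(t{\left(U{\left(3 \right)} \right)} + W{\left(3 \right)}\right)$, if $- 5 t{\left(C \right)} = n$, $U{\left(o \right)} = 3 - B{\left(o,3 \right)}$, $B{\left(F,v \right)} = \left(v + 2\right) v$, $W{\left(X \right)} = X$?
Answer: $0$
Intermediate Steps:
$n = -12$
$B{\left(F,v \right)} = v \left(2 + v\right)$ ($B{\left(F,v \right)} = \left(2 + v\right) v = v \left(2 + v\right)$)
$U{\left(o \right)} = -12$ ($U{\left(o \right)} = 3 - 3 \left(2 + 3\right) = 3 - 3 \cdot 5 = 3 - 15 = -12$)
$t{\left(C \right)} = \frac{12}{5}$ ($t{\left(C \right)} = \left(- \frac{1}{5}\right) \left(-12\right) = \frac{12}{5}$)
$\left(5 + 1 \left(-5\right)\right) \left(t{\left(U{\left(3 \right)} \right)} + W{\left(3 \right)}\right) = \left(5 + 1 \left(-5\right)\right) \left(\frac{12}{5} + 3\right) = \left(5 - 5\right) \frac{27}{5} = 0 \cdot \frac{27}{5} = 0$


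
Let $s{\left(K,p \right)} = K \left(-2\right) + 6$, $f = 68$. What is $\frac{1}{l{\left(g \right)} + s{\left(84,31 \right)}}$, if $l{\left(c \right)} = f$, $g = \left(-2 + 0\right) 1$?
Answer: $- \frac{1}{94} \approx -0.010638$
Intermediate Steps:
$g = -2$ ($g = \left(-2\right) 1 = -2$)
$l{\left(c \right)} = 68$
$s{\left(K,p \right)} = 6 - 2 K$ ($s{\left(K,p \right)} = - 2 K + 6 = 6 - 2 K$)
$\frac{1}{l{\left(g \right)} + s{\left(84,31 \right)}} = \frac{1}{68 + \left(6 - 168\right)} = \frac{1}{68 - 162} = \frac{1}{-94} = - \frac{1}{94}$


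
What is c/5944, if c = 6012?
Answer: 1503/1486 ≈ 1.0114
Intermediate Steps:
c/5944 = 6012/5944 = 6012*(1/5944) = 1503/1486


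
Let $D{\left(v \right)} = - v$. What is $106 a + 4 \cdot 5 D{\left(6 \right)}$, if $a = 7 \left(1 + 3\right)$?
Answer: $2848$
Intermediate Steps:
$a = 28$ ($a = 7 \cdot 4 = 28$)
$106 a + 4 \cdot 5 D{\left(6 \right)} = 106 \cdot 28 + 4 \cdot 5 \left(\left(-1\right) 6\right) = 2968 + 20 \left(-6\right) = 2968 - 120 = 2848$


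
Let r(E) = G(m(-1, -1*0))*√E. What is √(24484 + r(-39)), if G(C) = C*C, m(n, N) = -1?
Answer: √(24484 + I*√39) ≈ 156.47 + 0.02*I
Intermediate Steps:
G(C) = C²
r(E) = √E (r(E) = (-1)²*√E = 1*√E = √E)
√(24484 + r(-39)) = √(24484 + √(-39)) = √(24484 + I*√39)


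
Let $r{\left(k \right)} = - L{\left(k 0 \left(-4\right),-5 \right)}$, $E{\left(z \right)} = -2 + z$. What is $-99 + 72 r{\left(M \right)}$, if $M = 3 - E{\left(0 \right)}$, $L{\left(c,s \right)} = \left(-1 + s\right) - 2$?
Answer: $477$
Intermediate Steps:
$L{\left(c,s \right)} = -3 + s$
$M = 5$ ($M = 3 - \left(-2 + 0\right) = 3 - -2 = 3 + 2 = 5$)
$r{\left(k \right)} = 8$ ($r{\left(k \right)} = - (-3 - 5) = \left(-1\right) \left(-8\right) = 8$)
$-99 + 72 r{\left(M \right)} = -99 + 72 \cdot 8 = -99 + 576 = 477$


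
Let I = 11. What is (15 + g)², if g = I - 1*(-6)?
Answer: 1024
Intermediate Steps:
g = 17 (g = 11 - 1*(-6) = 11 + 6 = 17)
(15 + g)² = (15 + 17)² = 32² = 1024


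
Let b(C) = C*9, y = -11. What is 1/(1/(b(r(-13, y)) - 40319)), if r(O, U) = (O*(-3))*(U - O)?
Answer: -39617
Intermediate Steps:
r(O, U) = -3*O*(U - O) (r(O, U) = (-3*O)*(U - O) = -3*O*(U - O))
b(C) = 9*C
1/(1/(b(r(-13, y)) - 40319)) = 1/(1/(9*(3*(-13)*(-13 - 1*(-11))) - 40319)) = 1/(1/(9*(3*(-13)*(-13 + 11)) - 40319)) = 1/(1/(9*(3*(-13)*(-2)) - 40319)) = 1/(1/(9*78 - 40319)) = 1/(1/(702 - 40319)) = 1/(1/(-39617)) = 1/(-1/39617) = -39617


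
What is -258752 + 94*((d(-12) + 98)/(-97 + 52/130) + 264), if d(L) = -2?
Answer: -37678736/161 ≈ -2.3403e+5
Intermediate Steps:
-258752 + 94*((d(-12) + 98)/(-97 + 52/130) + 264) = -258752 + 94*((-2 + 98)/(-97 + 52/130) + 264) = -258752 + 94*(96/(-97 + 52*(1/130)) + 264) = -258752 + 94*(96/(-97 + ⅖) + 264) = -258752 + 94*(96/(-483/5) + 264) = -258752 + 94*(96*(-5/483) + 264) = -258752 + 94*(-160/161 + 264) = -258752 + 94*(42344/161) = -258752 + 3980336/161 = -37678736/161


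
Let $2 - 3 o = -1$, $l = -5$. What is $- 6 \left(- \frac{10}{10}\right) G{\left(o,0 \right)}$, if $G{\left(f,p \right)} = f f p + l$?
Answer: $-30$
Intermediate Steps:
$o = 1$ ($o = \frac{2}{3} - - \frac{1}{3} = \frac{2}{3} + \frac{1}{3} = 1$)
$G{\left(f,p \right)} = -5 + p f^{2}$ ($G{\left(f,p \right)} = f f p - 5 = f^{2} p - 5 = p f^{2} - 5 = -5 + p f^{2}$)
$- 6 \left(- \frac{10}{10}\right) G{\left(o,0 \right)} = - 6 \left(- \frac{10}{10}\right) \left(-5 + 0 \cdot 1^{2}\right) = - 6 \left(\left(-10\right) \frac{1}{10}\right) \left(-5 + 0 \cdot 1\right) = \left(-6\right) \left(-1\right) \left(-5 + 0\right) = 6 \left(-5\right) = -30$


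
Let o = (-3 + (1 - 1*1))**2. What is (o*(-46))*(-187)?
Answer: 77418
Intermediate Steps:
o = 9 (o = (-3 + (1 - 1))**2 = (-3 + 0)**2 = (-3)**2 = 9)
(o*(-46))*(-187) = (9*(-46))*(-187) = -414*(-187) = 77418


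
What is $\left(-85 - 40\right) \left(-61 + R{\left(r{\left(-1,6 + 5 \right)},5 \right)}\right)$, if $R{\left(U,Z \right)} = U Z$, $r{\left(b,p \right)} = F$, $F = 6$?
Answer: $3875$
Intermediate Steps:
$r{\left(b,p \right)} = 6$
$\left(-85 - 40\right) \left(-61 + R{\left(r{\left(-1,6 + 5 \right)},5 \right)}\right) = \left(-85 - 40\right) \left(-61 + 6 \cdot 5\right) = - 125 \left(-61 + 30\right) = \left(-125\right) \left(-31\right) = 3875$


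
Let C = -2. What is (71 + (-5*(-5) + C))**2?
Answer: 8836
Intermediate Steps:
(71 + (-5*(-5) + C))**2 = (71 + (-5*(-5) - 2))**2 = (71 + (25 - 2))**2 = (71 + 23)**2 = 94**2 = 8836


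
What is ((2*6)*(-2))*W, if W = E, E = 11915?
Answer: -285960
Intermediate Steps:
W = 11915
((2*6)*(-2))*W = ((2*6)*(-2))*11915 = (12*(-2))*11915 = -24*11915 = -285960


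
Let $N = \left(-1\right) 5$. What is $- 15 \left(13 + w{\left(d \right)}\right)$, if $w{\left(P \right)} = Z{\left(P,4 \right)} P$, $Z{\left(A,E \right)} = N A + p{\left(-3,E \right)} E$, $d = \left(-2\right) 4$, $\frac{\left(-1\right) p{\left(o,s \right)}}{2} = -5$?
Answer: $9405$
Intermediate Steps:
$p{\left(o,s \right)} = 10$ ($p{\left(o,s \right)} = \left(-2\right) \left(-5\right) = 10$)
$N = -5$
$d = -8$
$Z{\left(A,E \right)} = - 5 A + 10 E$
$w{\left(P \right)} = P \left(40 - 5 P\right)$ ($w{\left(P \right)} = \left(- 5 P + 10 \cdot 4\right) P = \left(- 5 P + 40\right) P = \left(40 - 5 P\right) P = P \left(40 - 5 P\right)$)
$- 15 \left(13 + w{\left(d \right)}\right) = - 15 \left(13 + 5 \left(-8\right) \left(8 - -8\right)\right) = - 15 \left(13 + 5 \left(-8\right) \left(8 + 8\right)\right) = - 15 \left(13 + 5 \left(-8\right) 16\right) = - 15 \left(13 - 640\right) = \left(-15\right) \left(-627\right) = 9405$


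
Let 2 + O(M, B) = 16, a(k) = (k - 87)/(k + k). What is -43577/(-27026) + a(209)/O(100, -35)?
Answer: 32288722/19769519 ≈ 1.6333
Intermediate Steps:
a(k) = (-87 + k)/(2*k) (a(k) = (-87 + k)/((2*k)) = (-87 + k)*(1/(2*k)) = (-87 + k)/(2*k))
O(M, B) = 14 (O(M, B) = -2 + 16 = 14)
-43577/(-27026) + a(209)/O(100, -35) = -43577/(-27026) + ((½)*(-87 + 209)/209)/14 = -43577*(-1/27026) + ((½)*(1/209)*122)*(1/14) = 43577/27026 + (61/209)*(1/14) = 43577/27026 + 61/2926 = 32288722/19769519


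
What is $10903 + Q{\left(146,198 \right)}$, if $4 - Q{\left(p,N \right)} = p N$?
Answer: $-18001$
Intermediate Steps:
$Q{\left(p,N \right)} = 4 - N p$ ($Q{\left(p,N \right)} = 4 - p N = 4 - N p$)
$10903 + Q{\left(146,198 \right)} = 10903 + \left(4 - 198 \cdot 146\right) = 10903 + \left(4 - 28908\right) = 10903 - 28904 = -18001$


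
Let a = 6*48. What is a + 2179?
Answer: 2467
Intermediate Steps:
a = 288
a + 2179 = 288 + 2179 = 2467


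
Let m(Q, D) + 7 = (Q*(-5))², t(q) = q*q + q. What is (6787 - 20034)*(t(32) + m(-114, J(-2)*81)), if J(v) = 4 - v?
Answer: -4317846403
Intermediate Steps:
t(q) = q + q² (t(q) = q² + q = q + q²)
m(Q, D) = -7 + 25*Q² (m(Q, D) = -7 + (Q*(-5))² = -7 + (-5*Q)² = -7 + 25*Q²)
(6787 - 20034)*(t(32) + m(-114, J(-2)*81)) = (6787 - 20034)*(32*(1 + 32) + (-7 + 25*(-114)²)) = -13247*(32*33 + (-7 + 25*12996)) = -13247*(1056 + (-7 + 324900)) = -13247*(1056 + 324893) = -13247*325949 = -4317846403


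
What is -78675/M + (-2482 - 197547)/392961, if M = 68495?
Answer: -8923438606/5383172739 ≈ -1.6577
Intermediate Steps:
-78675/M + (-2482 - 197547)/392961 = -78675/68495 + (-2482 - 197547)/392961 = -78675*1/68495 - 200029*1/392961 = -15735/13699 - 200029/392961 = -8923438606/5383172739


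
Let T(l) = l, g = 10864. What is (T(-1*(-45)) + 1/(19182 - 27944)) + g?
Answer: 95584657/8762 ≈ 10909.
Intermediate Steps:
(T(-1*(-45)) + 1/(19182 - 27944)) + g = (-1*(-45) + 1/(19182 - 27944)) + 10864 = (45 + 1/(-8762)) + 10864 = (45 - 1/8762) + 10864 = 394289/8762 + 10864 = 95584657/8762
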